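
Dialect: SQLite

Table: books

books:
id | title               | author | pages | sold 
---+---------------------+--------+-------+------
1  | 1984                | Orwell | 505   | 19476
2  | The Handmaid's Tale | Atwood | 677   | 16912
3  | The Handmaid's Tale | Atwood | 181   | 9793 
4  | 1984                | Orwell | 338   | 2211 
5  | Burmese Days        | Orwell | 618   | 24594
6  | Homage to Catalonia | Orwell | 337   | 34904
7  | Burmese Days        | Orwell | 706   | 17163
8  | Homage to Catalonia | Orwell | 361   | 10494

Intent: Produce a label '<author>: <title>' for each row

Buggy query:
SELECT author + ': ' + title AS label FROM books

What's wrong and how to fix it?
Bug: '+' is numeric addition; on text columns SQLite converts them to 0 instead of concatenating

Fix: Replace + with || to concatenate text

Corrected query:
SELECT author || ': ' || title AS label FROM books

Result:
label                      
---------------------------
Orwell: 1984               
Atwood: The Handmaid's Tale
Atwood: The Handmaid's Tale
Orwell: 1984               
Orwell: Burmese Days       
Orwell: Homage to Catalonia
Orwell: Burmese Days       
Orwell: Homage to Catalonia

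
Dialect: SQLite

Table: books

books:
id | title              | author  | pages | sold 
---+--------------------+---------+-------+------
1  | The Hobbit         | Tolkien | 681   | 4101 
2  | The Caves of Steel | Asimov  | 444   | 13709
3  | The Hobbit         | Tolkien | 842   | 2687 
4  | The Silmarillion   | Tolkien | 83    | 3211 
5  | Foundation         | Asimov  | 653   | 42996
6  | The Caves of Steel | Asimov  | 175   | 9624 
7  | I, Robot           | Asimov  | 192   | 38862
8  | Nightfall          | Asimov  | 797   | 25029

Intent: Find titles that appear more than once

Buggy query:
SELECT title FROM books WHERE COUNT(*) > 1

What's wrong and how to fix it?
Bug: WHERE can't reference COUNT(*); aggregates are computed after WHERE

Fix: GROUP BY title, then filter groups with HAVING COUNT(*) > 1

Corrected query:
SELECT title FROM books GROUP BY title HAVING COUNT(*) > 1

Result:
title             
------------------
The Caves of Steel
The Hobbit        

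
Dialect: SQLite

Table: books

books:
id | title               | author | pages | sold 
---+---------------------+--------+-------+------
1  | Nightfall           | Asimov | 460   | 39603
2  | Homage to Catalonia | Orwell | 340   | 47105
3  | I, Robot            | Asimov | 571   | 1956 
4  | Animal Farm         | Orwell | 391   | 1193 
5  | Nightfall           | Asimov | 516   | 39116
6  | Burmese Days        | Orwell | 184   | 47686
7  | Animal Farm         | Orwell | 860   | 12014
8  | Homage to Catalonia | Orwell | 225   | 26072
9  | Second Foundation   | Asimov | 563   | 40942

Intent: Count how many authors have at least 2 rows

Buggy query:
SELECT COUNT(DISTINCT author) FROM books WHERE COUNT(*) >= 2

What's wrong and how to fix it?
Bug: COUNT(*) cannot appear in WHERE; the per-group count doesn't exist yet

Fix: Group first with HAVING COUNT(*) >= 2, then COUNT the resulting groups

Corrected query:
SELECT COUNT(*) FROM (SELECT author FROM books GROUP BY author HAVING COUNT(*) >= 2)

Result:
COUNT(*)
--------
2       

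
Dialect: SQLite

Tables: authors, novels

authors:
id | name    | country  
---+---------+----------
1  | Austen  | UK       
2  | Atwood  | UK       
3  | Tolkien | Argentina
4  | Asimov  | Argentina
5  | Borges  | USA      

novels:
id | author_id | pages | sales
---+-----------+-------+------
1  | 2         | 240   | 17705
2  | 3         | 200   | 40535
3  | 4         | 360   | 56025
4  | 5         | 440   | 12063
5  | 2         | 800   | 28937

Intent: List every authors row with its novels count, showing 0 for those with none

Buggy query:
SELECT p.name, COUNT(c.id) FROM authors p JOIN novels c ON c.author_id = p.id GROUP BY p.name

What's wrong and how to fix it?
Bug: INNER JOIN drops authors rows that have no matching novels rows

Fix: Use LEFT JOIN so parents without children still appear (COUNT(c.id) gives 0)

Corrected query:
SELECT p.name, COUNT(c.id) FROM authors p LEFT JOIN novels c ON c.author_id = p.id GROUP BY p.name

Result:
name    | COUNT(c.id)
--------+------------
Asimov  | 1          
Atwood  | 2          
Austen  | 0          
Borges  | 1          
Tolkien | 1          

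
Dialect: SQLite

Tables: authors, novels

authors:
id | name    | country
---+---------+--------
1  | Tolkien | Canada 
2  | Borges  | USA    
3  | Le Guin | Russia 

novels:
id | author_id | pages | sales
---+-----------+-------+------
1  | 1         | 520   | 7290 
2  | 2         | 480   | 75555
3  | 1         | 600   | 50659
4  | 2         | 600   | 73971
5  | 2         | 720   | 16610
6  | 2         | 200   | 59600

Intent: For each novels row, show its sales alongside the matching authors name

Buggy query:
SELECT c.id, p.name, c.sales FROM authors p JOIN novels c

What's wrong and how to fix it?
Bug: Missing join condition: each novels row is matched to all authors rows instead of just its own

Fix: Add ON c.author_id = p.id to the JOIN

Corrected query:
SELECT c.id, p.name, c.sales FROM authors p JOIN novels c ON c.author_id = p.id

Result:
id | name    | sales
---+---------+------
1  | Tolkien | 7290 
2  | Borges  | 75555
3  | Tolkien | 50659
4  | Borges  | 73971
5  | Borges  | 16610
6  | Borges  | 59600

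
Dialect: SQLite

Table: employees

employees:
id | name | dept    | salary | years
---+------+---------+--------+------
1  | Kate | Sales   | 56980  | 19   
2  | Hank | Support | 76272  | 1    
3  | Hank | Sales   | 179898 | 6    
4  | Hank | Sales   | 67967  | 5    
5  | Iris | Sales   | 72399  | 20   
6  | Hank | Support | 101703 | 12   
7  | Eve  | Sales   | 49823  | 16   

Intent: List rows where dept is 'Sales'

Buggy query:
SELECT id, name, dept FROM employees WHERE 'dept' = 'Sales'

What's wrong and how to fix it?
Bug: 'dept' in single quotes is a string literal, not the column; the comparison is literal-vs-literal and never true

Fix: Reference the column as dept without single quotes

Corrected query:
SELECT id, name, dept FROM employees WHERE dept = 'Sales'

Result:
id | name | dept 
---+------+------
1  | Kate | Sales
3  | Hank | Sales
4  | Hank | Sales
5  | Iris | Sales
7  | Eve  | Sales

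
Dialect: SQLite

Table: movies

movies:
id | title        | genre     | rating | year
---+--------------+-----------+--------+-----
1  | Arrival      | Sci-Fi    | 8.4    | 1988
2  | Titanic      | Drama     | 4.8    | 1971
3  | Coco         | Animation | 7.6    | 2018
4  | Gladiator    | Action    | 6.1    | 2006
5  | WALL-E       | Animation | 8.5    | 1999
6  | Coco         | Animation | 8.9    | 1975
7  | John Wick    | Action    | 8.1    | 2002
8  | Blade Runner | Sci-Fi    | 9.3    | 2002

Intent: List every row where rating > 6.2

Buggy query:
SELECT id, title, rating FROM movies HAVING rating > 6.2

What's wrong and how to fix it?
Bug: This is a non-aggregate query (no GROUP BY, no aggregates), so in SQLite the HAVING clause is invalid here; a row-level condition belongs in WHERE

Fix: Replace HAVING with WHERE since the condition applies to individual rows

Corrected query:
SELECT id, title, rating FROM movies WHERE rating > 6.2

Result:
id | title        | rating
---+--------------+-------
1  | Arrival      | 8.4   
3  | Coco         | 7.6   
5  | WALL-E       | 8.5   
6  | Coco         | 8.9   
7  | John Wick    | 8.1   
8  | Blade Runner | 9.3   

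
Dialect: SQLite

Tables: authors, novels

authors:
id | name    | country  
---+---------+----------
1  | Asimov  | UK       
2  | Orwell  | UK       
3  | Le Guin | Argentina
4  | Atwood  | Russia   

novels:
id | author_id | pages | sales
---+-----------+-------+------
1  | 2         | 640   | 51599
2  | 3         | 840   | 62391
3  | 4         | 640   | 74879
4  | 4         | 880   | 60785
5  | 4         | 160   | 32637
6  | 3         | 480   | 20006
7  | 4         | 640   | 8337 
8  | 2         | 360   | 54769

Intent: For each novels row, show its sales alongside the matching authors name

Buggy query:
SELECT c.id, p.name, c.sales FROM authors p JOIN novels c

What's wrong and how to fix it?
Bug: JOIN with no ON clause produces a cartesian product; every novels row pairs with every authors row

Fix: Specify the join condition linking the foreign key to the parent id

Corrected query:
SELECT c.id, p.name, c.sales FROM authors p JOIN novels c ON c.author_id = p.id

Result:
id | name    | sales
---+---------+------
1  | Orwell  | 51599
2  | Le Guin | 62391
3  | Atwood  | 74879
4  | Atwood  | 60785
5  | Atwood  | 32637
6  | Le Guin | 20006
7  | Atwood  | 8337 
8  | Orwell  | 54769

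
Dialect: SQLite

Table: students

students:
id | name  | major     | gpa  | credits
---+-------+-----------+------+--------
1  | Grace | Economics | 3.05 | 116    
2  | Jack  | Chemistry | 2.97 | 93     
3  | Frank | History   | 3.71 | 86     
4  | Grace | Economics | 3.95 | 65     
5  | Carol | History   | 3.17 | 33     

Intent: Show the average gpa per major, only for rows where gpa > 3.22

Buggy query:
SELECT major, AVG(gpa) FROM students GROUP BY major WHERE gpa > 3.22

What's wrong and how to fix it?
Bug: WHERE cannot follow GROUP BY

Fix: Move the WHERE clause before GROUP BY

Corrected query:
SELECT major, AVG(gpa) FROM students WHERE gpa > 3.22 GROUP BY major

Result:
major     | AVG(gpa)
----------+---------
Economics | 3.95    
History   | 3.71    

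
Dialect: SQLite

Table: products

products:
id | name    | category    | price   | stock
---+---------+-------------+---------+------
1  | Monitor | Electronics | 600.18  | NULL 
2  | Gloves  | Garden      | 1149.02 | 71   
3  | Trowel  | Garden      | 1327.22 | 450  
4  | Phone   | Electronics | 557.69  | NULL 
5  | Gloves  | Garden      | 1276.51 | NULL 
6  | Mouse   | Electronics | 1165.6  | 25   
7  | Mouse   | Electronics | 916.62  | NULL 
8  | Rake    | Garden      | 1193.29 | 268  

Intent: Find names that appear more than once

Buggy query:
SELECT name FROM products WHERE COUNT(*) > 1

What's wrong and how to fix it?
Bug: COUNT(*) is an aggregate and cannot be used in WHERE

Fix: Group first, then use HAVING for the count condition

Corrected query:
SELECT name FROM products GROUP BY name HAVING COUNT(*) > 1

Result:
name  
------
Gloves
Mouse 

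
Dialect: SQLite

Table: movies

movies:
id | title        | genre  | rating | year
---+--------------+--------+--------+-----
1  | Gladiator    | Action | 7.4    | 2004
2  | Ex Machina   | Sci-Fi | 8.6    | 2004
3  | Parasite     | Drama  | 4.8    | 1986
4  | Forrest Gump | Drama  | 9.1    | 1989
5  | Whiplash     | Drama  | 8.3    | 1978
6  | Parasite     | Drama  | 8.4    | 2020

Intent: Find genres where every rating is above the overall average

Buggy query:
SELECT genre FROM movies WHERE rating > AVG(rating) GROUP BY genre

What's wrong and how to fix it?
Bug: WHERE evaluates per row before aggregation, so AVG() is unavailable

Fix: Compute the overall average in a scalar subquery and compare each group's MIN against it in HAVING

Corrected query:
SELECT genre FROM movies GROUP BY genre HAVING MIN(rating) > (SELECT AVG(rating) FROM movies)

Result:
genre 
------
Sci-Fi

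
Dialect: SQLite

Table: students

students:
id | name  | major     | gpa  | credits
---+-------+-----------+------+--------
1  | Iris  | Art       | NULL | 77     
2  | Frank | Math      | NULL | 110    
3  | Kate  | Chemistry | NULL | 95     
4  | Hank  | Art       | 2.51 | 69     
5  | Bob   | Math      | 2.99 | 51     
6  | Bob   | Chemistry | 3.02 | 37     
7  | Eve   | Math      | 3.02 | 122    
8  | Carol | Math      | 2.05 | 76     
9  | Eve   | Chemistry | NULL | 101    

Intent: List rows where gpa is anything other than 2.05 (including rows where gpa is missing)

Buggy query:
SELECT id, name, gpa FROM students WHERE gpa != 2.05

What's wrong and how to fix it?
Bug: Inequality against NULL is unknown, not true; rows with NULL are dropped

Fix: Handle NULL separately with IS NULL alongside the inequality

Corrected query:
SELECT id, name, gpa FROM students WHERE gpa != 2.05 OR gpa IS NULL

Result:
id | name  | gpa 
---+-------+-----
1  | Iris  | NULL
2  | Frank | NULL
3  | Kate  | NULL
4  | Hank  | 2.51
5  | Bob   | 2.99
6  | Bob   | 3.02
7  | Eve   | 3.02
9  | Eve   | NULL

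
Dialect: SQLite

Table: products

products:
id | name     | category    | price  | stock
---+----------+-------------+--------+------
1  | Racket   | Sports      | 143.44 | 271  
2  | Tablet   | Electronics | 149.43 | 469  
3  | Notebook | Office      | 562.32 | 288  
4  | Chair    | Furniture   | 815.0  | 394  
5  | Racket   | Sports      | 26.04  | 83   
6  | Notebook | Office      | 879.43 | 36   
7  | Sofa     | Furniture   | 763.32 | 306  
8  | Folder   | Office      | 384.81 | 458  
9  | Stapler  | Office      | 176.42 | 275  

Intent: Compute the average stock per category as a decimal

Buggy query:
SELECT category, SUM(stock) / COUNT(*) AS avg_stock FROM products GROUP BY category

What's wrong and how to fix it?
Bug: Both operands are integers, so '/' performs integer division and truncates

Fix: Multiply by 1.0 (or CAST to REAL) to force floating-point division

Corrected query:
SELECT category, SUM(stock) * 1.0 / COUNT(*) AS avg_stock FROM products GROUP BY category

Result:
category    | avg_stock
------------+----------
Electronics | 469      
Furniture   | 350      
Office      | 264.25   
Sports      | 177      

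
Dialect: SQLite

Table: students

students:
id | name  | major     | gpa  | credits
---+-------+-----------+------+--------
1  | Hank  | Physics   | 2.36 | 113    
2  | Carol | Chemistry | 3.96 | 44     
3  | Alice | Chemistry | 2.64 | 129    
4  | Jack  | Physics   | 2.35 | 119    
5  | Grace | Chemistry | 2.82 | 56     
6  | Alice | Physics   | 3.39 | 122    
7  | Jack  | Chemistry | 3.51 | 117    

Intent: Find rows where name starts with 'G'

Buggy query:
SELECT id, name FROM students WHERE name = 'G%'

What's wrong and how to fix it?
Bug: '=' compares the literal string including the % character; pattern matching needs LIKE

Fix: Use LIKE for wildcard pattern matching

Corrected query:
SELECT id, name FROM students WHERE name LIKE 'G%'

Result:
id | name 
---+------
5  | Grace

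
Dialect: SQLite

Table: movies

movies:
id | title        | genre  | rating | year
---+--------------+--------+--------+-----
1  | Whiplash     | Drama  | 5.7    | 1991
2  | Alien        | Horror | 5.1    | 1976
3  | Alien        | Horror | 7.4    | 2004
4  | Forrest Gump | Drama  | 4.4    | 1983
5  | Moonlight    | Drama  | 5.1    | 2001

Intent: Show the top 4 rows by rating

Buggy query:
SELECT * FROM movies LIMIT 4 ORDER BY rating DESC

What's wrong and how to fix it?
Bug: ORDER BY cannot follow LIMIT; LIMIT is the final clause

Fix: Swap the clauses: ORDER BY first, then LIMIT

Corrected query:
SELECT * FROM movies ORDER BY rating DESC LIMIT 4

Result:
id | title     | genre  | rating | year
---+-----------+--------+--------+-----
3  | Alien     | Horror | 7.4    | 2004
1  | Whiplash  | Drama  | 5.7    | 1991
2  | Alien     | Horror | 5.1    | 1976
5  | Moonlight | Drama  | 5.1    | 2001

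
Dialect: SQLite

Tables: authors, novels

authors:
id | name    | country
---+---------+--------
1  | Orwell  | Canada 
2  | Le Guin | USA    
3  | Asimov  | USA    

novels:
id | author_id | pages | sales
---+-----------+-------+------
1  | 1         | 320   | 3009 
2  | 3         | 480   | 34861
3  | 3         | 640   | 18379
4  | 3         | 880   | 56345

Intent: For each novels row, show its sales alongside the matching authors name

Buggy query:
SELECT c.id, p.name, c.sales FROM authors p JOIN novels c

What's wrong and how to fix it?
Bug: Missing join condition: each novels row is matched to all authors rows instead of just its own

Fix: Add ON c.author_id = p.id to the JOIN

Corrected query:
SELECT c.id, p.name, c.sales FROM authors p JOIN novels c ON c.author_id = p.id

Result:
id | name   | sales
---+--------+------
1  | Orwell | 3009 
2  | Asimov | 34861
3  | Asimov | 18379
4  | Asimov | 56345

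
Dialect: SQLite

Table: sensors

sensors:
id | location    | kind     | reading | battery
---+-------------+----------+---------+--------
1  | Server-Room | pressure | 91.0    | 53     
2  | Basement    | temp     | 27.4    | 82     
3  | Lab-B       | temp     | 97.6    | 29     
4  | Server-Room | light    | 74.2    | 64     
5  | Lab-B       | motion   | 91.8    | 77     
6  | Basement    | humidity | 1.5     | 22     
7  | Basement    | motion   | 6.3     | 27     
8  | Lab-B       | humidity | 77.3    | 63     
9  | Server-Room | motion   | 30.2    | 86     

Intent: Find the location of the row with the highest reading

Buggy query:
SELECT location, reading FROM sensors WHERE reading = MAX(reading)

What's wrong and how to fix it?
Bug: WHERE is evaluated per row; an aggregate over the whole table isn't defined there

Fix: Wrap MAX in a scalar subquery so WHERE compares against a single value

Corrected query:
SELECT location, reading FROM sensors WHERE reading = (SELECT MAX(reading) FROM sensors)

Result:
location | reading
---------+--------
Lab-B    | 97.6   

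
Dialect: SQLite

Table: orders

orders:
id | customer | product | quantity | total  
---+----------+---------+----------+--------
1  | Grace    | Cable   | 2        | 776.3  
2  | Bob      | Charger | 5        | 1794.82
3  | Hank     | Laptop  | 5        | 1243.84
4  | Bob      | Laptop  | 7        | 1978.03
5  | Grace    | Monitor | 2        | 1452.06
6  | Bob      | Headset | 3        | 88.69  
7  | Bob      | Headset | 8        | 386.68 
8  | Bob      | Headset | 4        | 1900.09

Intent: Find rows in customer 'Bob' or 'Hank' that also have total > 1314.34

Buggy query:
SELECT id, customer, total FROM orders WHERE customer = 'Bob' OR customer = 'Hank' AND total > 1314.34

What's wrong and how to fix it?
Bug: AND binds tighter than OR, so this parses as customer = 'Bob' OR (customer = 'Hank' AND total > 1314.34)

Fix: Add parentheses around the OR so the AND applies to both alternatives

Corrected query:
SELECT id, customer, total FROM orders WHERE (customer = 'Bob' OR customer = 'Hank') AND total > 1314.34

Result:
id | customer | total  
---+----------+--------
2  | Bob      | 1794.82
4  | Bob      | 1978.03
8  | Bob      | 1900.09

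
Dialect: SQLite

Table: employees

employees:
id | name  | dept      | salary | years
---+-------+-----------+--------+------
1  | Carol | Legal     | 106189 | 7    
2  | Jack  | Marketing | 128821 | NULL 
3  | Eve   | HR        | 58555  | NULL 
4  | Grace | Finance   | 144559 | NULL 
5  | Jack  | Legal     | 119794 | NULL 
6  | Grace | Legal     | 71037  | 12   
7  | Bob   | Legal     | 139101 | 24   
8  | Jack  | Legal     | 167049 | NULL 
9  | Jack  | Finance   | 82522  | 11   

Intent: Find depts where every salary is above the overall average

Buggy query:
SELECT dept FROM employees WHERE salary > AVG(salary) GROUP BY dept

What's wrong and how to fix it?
Bug: WHERE evaluates per row before aggregation, so AVG() is unavailable

Fix: Compute the overall average in a scalar subquery and compare each group's MIN against it in HAVING

Corrected query:
SELECT dept FROM employees GROUP BY dept HAVING MIN(salary) > (SELECT AVG(salary) FROM employees)

Result:
dept     
---------
Marketing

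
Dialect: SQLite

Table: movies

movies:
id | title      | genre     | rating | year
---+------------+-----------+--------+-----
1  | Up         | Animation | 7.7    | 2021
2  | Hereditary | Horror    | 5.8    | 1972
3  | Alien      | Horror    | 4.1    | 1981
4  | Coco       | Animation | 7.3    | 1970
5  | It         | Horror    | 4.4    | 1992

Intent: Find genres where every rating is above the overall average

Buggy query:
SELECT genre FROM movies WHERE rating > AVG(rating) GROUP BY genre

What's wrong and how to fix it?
Bug: AVG() is an aggregate; it can't sit directly in WHERE

Fix: Use a subquery for AVG and a HAVING MIN(...) filter so the condition holds for every row in the group

Corrected query:
SELECT genre FROM movies GROUP BY genre HAVING MIN(rating) > (SELECT AVG(rating) FROM movies)

Result:
genre    
---------
Animation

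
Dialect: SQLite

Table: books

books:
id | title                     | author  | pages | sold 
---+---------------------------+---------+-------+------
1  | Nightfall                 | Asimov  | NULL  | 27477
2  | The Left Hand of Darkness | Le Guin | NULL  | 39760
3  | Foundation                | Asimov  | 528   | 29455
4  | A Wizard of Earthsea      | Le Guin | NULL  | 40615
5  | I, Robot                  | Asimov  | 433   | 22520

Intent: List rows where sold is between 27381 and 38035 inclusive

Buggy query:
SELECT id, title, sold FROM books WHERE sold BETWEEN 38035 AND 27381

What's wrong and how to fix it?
Bug: The bounds are reversed; BETWEEN a AND b requires a <= b to match anything

Fix: Swap the bounds so the smaller value comes first

Corrected query:
SELECT id, title, sold FROM books WHERE sold BETWEEN 27381 AND 38035

Result:
id | title      | sold 
---+------------+------
1  | Nightfall  | 27477
3  | Foundation | 29455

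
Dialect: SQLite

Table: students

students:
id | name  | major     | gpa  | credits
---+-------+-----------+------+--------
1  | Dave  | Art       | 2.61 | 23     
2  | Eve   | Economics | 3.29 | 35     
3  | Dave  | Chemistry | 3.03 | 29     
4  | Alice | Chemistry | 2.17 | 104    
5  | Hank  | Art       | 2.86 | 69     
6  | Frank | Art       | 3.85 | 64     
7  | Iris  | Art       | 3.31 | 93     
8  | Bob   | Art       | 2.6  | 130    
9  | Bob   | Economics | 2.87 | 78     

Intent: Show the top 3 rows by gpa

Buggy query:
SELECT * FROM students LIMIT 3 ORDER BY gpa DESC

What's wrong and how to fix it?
Bug: LIMIT must come after ORDER BY

Fix: Swap the clauses: ORDER BY first, then LIMIT

Corrected query:
SELECT * FROM students ORDER BY gpa DESC LIMIT 3

Result:
id | name  | major     | gpa  | credits
---+-------+-----------+------+--------
6  | Frank | Art       | 3.85 | 64     
7  | Iris  | Art       | 3.31 | 93     
2  | Eve   | Economics | 3.29 | 35     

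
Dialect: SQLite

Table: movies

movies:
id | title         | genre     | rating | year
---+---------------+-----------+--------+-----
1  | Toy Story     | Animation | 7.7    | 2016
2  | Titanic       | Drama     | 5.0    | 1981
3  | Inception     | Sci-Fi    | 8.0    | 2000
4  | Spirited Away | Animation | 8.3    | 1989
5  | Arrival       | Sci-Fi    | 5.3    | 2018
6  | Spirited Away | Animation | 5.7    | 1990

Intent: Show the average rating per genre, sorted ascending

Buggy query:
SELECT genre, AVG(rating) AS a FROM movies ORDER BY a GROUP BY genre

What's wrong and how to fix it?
Bug: ORDER BY appears before GROUP BY; SQL clause order requires GROUP BY first

Fix: Move ORDER BY to the end, after GROUP BY

Corrected query:
SELECT genre, AVG(rating) AS a FROM movies GROUP BY genre ORDER BY a

Result:
genre     | a       
----------+---------
Drama     | 5       
Sci-Fi    | 6.65    
Animation | 7.233333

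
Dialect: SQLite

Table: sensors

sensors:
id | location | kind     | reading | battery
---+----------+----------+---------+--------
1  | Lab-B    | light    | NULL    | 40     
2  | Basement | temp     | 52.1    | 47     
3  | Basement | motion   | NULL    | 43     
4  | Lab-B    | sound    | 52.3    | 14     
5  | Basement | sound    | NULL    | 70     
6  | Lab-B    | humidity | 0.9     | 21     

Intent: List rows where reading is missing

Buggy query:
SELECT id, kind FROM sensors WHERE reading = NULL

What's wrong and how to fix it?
Bug: '= NULL' is always unknown in SQL three-valued logic, so no rows match

Fix: Replace '= NULL' with 'IS NULL'

Corrected query:
SELECT id, kind FROM sensors WHERE reading IS NULL

Result:
id | kind  
---+-------
1  | light 
3  | motion
5  | sound 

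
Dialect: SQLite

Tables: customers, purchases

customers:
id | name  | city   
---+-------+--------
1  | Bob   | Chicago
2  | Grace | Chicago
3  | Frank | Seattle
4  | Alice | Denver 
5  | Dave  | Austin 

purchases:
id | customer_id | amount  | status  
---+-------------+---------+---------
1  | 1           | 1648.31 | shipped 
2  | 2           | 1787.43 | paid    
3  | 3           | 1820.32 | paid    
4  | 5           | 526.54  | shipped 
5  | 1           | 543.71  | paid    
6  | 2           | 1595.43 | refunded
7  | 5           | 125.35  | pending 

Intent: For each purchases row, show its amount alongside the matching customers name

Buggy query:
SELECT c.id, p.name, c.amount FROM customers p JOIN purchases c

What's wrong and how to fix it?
Bug: Missing join condition: each purchases row is matched to all customers rows instead of just its own

Fix: Add ON c.customer_id = p.id to the JOIN

Corrected query:
SELECT c.id, p.name, c.amount FROM customers p JOIN purchases c ON c.customer_id = p.id

Result:
id | name  | amount 
---+-------+--------
1  | Bob   | 1648.31
2  | Grace | 1787.43
3  | Frank | 1820.32
4  | Dave  | 526.54 
5  | Bob   | 543.71 
6  | Grace | 1595.43
7  | Dave  | 125.35 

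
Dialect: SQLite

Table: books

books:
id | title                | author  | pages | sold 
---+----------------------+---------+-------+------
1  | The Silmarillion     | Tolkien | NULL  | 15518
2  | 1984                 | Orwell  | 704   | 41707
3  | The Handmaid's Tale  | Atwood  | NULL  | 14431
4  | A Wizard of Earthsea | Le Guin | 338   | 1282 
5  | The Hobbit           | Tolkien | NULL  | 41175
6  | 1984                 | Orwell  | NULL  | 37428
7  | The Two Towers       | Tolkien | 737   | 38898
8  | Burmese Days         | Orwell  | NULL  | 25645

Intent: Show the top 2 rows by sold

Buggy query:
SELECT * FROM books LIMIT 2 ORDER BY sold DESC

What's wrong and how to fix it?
Bug: ORDER BY cannot follow LIMIT; LIMIT is the final clause

Fix: Swap the clauses: ORDER BY first, then LIMIT

Corrected query:
SELECT * FROM books ORDER BY sold DESC LIMIT 2

Result:
id | title      | author  | pages | sold 
---+------------+---------+-------+------
2  | 1984       | Orwell  | 704   | 41707
5  | The Hobbit | Tolkien | NULL  | 41175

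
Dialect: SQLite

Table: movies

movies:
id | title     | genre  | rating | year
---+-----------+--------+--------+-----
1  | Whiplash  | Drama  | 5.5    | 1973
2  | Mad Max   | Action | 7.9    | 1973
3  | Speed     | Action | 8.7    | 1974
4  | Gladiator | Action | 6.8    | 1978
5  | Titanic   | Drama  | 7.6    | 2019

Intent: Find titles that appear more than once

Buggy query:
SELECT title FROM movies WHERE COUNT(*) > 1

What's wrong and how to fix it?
Bug: WHERE can't reference COUNT(*); aggregates are computed after WHERE

Fix: GROUP BY title, then filter groups with HAVING COUNT(*) > 1

Corrected query:
SELECT title FROM movies GROUP BY title HAVING COUNT(*) > 1

Result:
(no rows)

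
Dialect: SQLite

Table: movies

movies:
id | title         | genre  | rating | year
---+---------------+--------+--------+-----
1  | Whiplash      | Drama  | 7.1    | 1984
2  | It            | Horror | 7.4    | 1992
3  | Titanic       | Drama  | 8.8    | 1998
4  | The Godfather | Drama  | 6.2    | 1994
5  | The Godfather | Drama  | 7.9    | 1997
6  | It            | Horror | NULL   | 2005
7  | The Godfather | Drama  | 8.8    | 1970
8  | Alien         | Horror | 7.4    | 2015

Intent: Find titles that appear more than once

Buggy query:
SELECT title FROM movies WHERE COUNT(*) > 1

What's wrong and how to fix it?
Bug: WHERE can't reference COUNT(*); aggregates are computed after WHERE

Fix: Group first, then use HAVING for the count condition

Corrected query:
SELECT title FROM movies GROUP BY title HAVING COUNT(*) > 1

Result:
title        
-------------
It           
The Godfather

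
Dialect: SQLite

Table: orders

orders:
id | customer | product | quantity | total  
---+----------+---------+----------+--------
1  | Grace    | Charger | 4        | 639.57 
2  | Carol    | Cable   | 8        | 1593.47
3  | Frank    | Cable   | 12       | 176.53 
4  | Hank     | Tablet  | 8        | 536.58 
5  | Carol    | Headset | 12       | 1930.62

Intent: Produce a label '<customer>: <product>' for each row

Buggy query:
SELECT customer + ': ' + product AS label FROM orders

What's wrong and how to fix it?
Bug: SQLite uses || for string concatenation; + coerces text to numbers (yielding 0)

Fix: Use the || operator for string concatenation

Corrected query:
SELECT customer || ': ' || product AS label FROM orders

Result:
label         
--------------
Grace: Charger
Carol: Cable  
Frank: Cable  
Hank: Tablet  
Carol: Headset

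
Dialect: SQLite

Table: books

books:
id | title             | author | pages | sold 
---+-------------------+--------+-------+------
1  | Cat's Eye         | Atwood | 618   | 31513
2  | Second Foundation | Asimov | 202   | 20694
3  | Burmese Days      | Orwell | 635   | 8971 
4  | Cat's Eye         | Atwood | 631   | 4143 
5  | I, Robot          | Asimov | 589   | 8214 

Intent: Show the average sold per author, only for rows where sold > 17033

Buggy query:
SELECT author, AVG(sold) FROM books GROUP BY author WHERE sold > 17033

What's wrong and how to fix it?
Bug: WHERE cannot follow GROUP BY

Fix: Move the WHERE clause before GROUP BY

Corrected query:
SELECT author, AVG(sold) FROM books WHERE sold > 17033 GROUP BY author

Result:
author | AVG(sold)
-------+----------
Asimov | 20694    
Atwood | 31513    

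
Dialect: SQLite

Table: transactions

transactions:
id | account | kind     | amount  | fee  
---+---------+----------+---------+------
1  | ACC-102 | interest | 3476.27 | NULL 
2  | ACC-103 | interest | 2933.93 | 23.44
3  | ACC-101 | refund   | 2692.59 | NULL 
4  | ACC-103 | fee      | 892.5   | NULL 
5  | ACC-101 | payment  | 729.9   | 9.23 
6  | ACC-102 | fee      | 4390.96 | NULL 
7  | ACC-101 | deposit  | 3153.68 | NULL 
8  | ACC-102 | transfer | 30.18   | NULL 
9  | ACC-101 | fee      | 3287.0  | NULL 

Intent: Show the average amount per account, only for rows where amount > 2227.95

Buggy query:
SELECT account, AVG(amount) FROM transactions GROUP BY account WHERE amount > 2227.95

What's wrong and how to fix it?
Bug: Row-level WHERE must come before GROUP BY in the clause order

Fix: Move the WHERE clause before GROUP BY

Corrected query:
SELECT account, AVG(amount) FROM transactions WHERE amount > 2227.95 GROUP BY account

Result:
account | AVG(amount)
--------+------------
ACC-101 | 3044.423333
ACC-102 | 3933.615   
ACC-103 | 2933.93    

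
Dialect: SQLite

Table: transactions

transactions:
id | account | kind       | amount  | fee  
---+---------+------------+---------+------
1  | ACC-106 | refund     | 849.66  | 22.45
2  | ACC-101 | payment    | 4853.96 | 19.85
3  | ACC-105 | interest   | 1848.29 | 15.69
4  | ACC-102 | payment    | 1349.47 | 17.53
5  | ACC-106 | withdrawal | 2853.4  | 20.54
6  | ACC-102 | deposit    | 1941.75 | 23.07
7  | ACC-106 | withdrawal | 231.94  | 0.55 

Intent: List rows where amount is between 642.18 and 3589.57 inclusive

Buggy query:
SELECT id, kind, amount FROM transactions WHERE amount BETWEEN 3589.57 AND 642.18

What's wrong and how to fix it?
Bug: BETWEEN expects the lower bound first; with 3589.57 AND 642.18 the range is empty

Fix: Swap the bounds so the smaller value comes first

Corrected query:
SELECT id, kind, amount FROM transactions WHERE amount BETWEEN 642.18 AND 3589.57

Result:
id | kind       | amount 
---+------------+--------
1  | refund     | 849.66 
3  | interest   | 1848.29
4  | payment    | 1349.47
5  | withdrawal | 2853.4 
6  | deposit    | 1941.75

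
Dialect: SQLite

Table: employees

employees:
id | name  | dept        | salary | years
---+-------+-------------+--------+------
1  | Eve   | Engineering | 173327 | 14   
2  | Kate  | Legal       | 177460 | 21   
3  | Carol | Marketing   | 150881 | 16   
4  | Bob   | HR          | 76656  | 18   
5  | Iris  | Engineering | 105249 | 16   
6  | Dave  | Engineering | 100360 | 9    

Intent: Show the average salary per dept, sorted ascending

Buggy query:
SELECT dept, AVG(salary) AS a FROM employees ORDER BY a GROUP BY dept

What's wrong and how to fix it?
Bug: GROUP BY must precede ORDER BY

Fix: Move ORDER BY to the end, after GROUP BY

Corrected query:
SELECT dept, AVG(salary) AS a FROM employees GROUP BY dept ORDER BY a

Result:
dept        | a     
------------+-------
HR          | 76656 
Engineering | 126312
Marketing   | 150881
Legal       | 177460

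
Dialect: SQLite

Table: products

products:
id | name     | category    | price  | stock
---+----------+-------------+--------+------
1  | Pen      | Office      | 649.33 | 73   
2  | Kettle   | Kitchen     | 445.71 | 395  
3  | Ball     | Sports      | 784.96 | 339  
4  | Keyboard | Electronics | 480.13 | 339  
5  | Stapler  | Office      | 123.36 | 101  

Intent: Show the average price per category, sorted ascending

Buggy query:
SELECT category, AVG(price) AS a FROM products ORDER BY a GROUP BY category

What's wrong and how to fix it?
Bug: GROUP BY must precede ORDER BY

Fix: Move ORDER BY to the end, after GROUP BY

Corrected query:
SELECT category, AVG(price) AS a FROM products GROUP BY category ORDER BY a

Result:
category    | a      
------------+--------
Office      | 386.345
Kitchen     | 445.71 
Electronics | 480.13 
Sports      | 784.96 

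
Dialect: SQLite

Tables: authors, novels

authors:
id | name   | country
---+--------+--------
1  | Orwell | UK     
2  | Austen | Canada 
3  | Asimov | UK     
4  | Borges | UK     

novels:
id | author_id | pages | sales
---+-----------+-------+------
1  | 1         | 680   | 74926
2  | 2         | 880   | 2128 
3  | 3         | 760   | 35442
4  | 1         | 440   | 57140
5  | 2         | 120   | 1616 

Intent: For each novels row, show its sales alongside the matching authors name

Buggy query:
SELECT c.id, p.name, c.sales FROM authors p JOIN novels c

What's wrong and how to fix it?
Bug: Missing join condition: each novels row is matched to all authors rows instead of just its own

Fix: Specify the join condition linking the foreign key to the parent id

Corrected query:
SELECT c.id, p.name, c.sales FROM authors p JOIN novels c ON c.author_id = p.id

Result:
id | name   | sales
---+--------+------
1  | Orwell | 74926
2  | Austen | 2128 
3  | Asimov | 35442
4  | Orwell | 57140
5  | Austen | 1616 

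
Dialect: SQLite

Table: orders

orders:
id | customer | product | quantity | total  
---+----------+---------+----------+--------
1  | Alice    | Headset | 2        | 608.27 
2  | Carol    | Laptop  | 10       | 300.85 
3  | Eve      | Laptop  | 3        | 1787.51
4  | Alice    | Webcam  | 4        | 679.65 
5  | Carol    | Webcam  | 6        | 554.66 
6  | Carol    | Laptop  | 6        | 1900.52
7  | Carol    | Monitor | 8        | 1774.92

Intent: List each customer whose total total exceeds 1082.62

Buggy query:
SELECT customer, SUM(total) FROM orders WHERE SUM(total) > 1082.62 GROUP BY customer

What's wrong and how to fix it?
Bug: SUM(total) is an aggregate, but WHERE filters rows before aggregation

Fix: Move the aggregate condition to a HAVING clause

Corrected query:
SELECT customer, SUM(total) FROM orders GROUP BY customer HAVING SUM(total) > 1082.62

Result:
customer | SUM(total)
---------+-----------
Alice    | 1287.92   
Carol    | 4530.95   
Eve      | 1787.51   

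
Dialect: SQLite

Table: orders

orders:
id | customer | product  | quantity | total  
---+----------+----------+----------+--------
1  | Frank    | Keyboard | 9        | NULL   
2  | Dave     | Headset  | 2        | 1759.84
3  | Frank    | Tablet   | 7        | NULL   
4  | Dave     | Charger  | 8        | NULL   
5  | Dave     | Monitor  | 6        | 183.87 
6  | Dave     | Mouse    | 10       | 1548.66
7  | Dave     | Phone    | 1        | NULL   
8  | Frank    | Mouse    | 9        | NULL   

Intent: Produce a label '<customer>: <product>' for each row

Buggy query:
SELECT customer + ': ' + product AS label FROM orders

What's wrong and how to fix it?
Bug: '+' is numeric addition; on text columns SQLite converts them to 0 instead of concatenating

Fix: Replace + with || to concatenate text

Corrected query:
SELECT customer || ': ' || product AS label FROM orders

Result:
label          
---------------
Frank: Keyboard
Dave: Headset  
Frank: Tablet  
Dave: Charger  
Dave: Monitor  
Dave: Mouse    
Dave: Phone    
Frank: Mouse   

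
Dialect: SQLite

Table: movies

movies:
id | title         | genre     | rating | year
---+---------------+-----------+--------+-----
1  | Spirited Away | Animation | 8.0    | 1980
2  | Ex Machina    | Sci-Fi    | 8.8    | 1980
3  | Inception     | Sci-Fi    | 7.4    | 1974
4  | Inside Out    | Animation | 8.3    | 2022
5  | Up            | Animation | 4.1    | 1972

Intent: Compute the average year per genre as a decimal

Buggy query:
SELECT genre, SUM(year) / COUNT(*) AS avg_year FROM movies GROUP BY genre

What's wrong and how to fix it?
Bug: SUM(year) and COUNT(*) are both integers; the division truncates the fractional part

Fix: Cast one side to REAL so the division keeps the fractional part

Corrected query:
SELECT genre, SUM(year) * 1.0 / COUNT(*) AS avg_year FROM movies GROUP BY genre

Result:
genre     | avg_year   
----------+------------
Animation | 1991.333333
Sci-Fi    | 1977       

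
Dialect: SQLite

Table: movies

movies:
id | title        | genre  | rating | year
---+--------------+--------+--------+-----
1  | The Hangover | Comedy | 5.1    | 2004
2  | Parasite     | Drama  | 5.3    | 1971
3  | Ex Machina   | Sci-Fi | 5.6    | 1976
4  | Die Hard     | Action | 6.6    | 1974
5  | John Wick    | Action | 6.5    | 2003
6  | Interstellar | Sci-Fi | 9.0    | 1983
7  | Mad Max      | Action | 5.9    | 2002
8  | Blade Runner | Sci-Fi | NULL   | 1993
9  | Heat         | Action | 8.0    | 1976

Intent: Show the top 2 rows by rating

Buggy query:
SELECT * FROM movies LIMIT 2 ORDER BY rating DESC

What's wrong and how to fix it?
Bug: LIMIT must come after ORDER BY

Fix: Sort with ORDER BY, then apply LIMIT

Corrected query:
SELECT * FROM movies ORDER BY rating DESC LIMIT 2

Result:
id | title        | genre  | rating | year
---+--------------+--------+--------+-----
6  | Interstellar | Sci-Fi | 9      | 1983
9  | Heat         | Action | 8      | 1976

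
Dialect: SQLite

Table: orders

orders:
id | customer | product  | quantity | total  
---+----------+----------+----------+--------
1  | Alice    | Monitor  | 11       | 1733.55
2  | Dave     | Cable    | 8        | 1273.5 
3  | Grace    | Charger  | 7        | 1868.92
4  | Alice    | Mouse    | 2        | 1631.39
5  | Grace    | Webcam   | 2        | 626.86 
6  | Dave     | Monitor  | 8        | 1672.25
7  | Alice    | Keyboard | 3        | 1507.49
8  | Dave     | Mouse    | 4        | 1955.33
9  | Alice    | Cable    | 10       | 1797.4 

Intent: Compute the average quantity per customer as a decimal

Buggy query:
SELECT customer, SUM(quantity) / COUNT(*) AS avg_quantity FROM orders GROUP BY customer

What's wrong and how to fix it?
Bug: Both operands are integers, so '/' performs integer division and truncates

Fix: Multiply by 1.0 (or CAST to REAL) to force floating-point division

Corrected query:
SELECT customer, SUM(quantity) * 1.0 / COUNT(*) AS avg_quantity FROM orders GROUP BY customer

Result:
customer | avg_quantity
---------+-------------
Alice    | 6.5         
Dave     | 6.666667    
Grace    | 4.5         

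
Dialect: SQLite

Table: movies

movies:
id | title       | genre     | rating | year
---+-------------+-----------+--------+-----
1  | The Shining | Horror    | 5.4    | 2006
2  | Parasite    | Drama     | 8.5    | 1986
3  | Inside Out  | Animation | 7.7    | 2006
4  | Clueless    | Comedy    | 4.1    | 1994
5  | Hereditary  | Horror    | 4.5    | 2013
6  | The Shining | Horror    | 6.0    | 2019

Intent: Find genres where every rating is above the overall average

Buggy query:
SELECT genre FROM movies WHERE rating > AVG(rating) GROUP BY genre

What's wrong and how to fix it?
Bug: WHERE evaluates per row before aggregation, so AVG() is unavailable

Fix: Use a subquery for AVG and a HAVING MIN(...) filter so the condition holds for every row in the group

Corrected query:
SELECT genre FROM movies GROUP BY genre HAVING MIN(rating) > (SELECT AVG(rating) FROM movies)

Result:
genre    
---------
Animation
Drama    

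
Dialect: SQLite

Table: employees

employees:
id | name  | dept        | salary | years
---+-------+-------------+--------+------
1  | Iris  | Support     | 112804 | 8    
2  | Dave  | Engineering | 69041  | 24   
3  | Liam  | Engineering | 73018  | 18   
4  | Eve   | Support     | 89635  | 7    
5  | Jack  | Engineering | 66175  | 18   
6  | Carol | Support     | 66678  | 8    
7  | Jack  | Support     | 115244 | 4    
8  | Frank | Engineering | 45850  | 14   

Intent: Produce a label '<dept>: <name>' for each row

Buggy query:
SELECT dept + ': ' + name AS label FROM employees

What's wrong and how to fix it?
Bug: SQLite uses || for string concatenation; + coerces text to numbers (yielding 0)

Fix: Replace + with || to concatenate text

Corrected query:
SELECT dept || ': ' || name AS label FROM employees

Result:
label             
------------------
Support: Iris     
Engineering: Dave 
Engineering: Liam 
Support: Eve      
Engineering: Jack 
Support: Carol    
Support: Jack     
Engineering: Frank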